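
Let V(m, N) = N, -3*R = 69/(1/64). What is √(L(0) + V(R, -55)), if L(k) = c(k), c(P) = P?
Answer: I*√55 ≈ 7.4162*I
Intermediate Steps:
R = -1472 (R = -23/(1/64) = -23/1/64 = -23*64 = -⅓*4416 = -1472)
L(k) = k
√(L(0) + V(R, -55)) = √(0 - 55) = √(-55) = I*√55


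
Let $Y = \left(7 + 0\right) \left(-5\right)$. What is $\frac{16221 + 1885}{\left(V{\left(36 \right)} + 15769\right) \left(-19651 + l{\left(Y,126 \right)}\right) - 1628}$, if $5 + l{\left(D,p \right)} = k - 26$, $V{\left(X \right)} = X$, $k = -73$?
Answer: $- \frac{18106}{312229403} \approx -5.7989 \cdot 10^{-5}$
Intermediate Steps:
$Y = -35$ ($Y = 7 \left(-5\right) = -35$)
$l{\left(D,p \right)} = -104$ ($l{\left(D,p \right)} = -5 - 99 = -104$)
$\frac{16221 + 1885}{\left(V{\left(36 \right)} + 15769\right) \left(-19651 + l{\left(Y,126 \right)}\right) - 1628} = \frac{16221 + 1885}{\left(36 + 15769\right) \left(-19651 - 104\right) - 1628} = \frac{18106}{15805 \left(-19755\right) - 1628} = \frac{18106}{-312227775 - 1628} = \frac{18106}{-312229403} = 18106 \left(- \frac{1}{312229403}\right) = - \frac{18106}{312229403}$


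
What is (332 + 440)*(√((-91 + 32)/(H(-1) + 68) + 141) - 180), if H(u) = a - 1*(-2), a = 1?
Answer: -138960 + 3088*√44162/71 ≈ -1.2982e+5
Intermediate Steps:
H(u) = 3 (H(u) = 1 - 1*(-2) = 1 + 2 = 3)
(332 + 440)*(√((-91 + 32)/(H(-1) + 68) + 141) - 180) = (332 + 440)*(√((-91 + 32)/(3 + 68) + 141) - 180) = 772*(√(-59/71 + 141) - 180) = 772*(√(9952/71) - 180) = 772*(4*√44162/71 - 180) = 772*(-180 + 4*√44162/71) = -138960 + 3088*√44162/71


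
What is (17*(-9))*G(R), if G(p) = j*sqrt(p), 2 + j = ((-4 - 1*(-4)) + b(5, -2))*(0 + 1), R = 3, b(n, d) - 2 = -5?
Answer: 765*sqrt(3) ≈ 1325.0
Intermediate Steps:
b(n, d) = -3 (b(n, d) = 2 - 5 = -3)
j = -5 (j = -2 + ((-4 - 1*(-4)) - 3)*(0 + 1) = -2 + ((-4 + 4) - 3)*1 = -2 + (0 - 3)*1 = -2 - 3*1 = -2 - 3 = -5)
G(p) = -5*sqrt(p)
(17*(-9))*G(R) = (17*(-9))*(-5*sqrt(3)) = -(-765)*sqrt(3) = 765*sqrt(3)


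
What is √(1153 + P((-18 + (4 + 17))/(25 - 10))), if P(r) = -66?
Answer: √1087 ≈ 32.970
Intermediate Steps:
√(1153 + P((-18 + (4 + 17))/(25 - 10))) = √(1153 - 66) = √1087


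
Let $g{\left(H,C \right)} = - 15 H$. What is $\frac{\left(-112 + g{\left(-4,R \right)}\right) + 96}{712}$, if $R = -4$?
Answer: $\frac{11}{178} \approx 0.061798$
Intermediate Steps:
$\frac{\left(-112 + g{\left(-4,R \right)}\right) + 96}{712} = \frac{\left(-112 - -60\right) + 96}{712} = \left(\left(-112 + 60\right) + 96\right) \frac{1}{712} = \left(-52 + 96\right) \frac{1}{712} = 44 \cdot \frac{1}{712} = \frac{11}{178}$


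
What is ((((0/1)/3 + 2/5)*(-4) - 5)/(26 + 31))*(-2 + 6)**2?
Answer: -176/95 ≈ -1.8526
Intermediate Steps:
((((0/1)/3 + 2/5)*(-4) - 5)/(26 + 31))*(-2 + 6)**2 = ((((0*1)*(1/3) + 2*(1/5))*(-4) - 5)/57)*4**2 = (((0*(1/3) + 2/5)*(-4) - 5)/57)*16 = (((0 + 2/5)*(-4) - 5)/57)*16 = (((2/5)*(-4) - 5)/57)*16 = ((-8/5 - 5)/57)*16 = ((1/57)*(-33/5))*16 = -11/95*16 = -176/95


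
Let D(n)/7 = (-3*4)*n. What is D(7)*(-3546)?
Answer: 2085048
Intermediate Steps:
D(n) = -84*n (D(n) = 7*((-3*4)*n) = 7*(-12*n) = -84*n)
D(7)*(-3546) = -84*7*(-3546) = -588*(-3546) = 2085048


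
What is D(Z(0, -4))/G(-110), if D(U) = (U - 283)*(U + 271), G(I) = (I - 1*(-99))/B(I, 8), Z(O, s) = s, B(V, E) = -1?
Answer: -76629/11 ≈ -6966.3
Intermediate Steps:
G(I) = -99 - I (G(I) = (I - 1*(-99))/(-1) = (I + 99)*(-1) = (99 + I)*(-1) = -99 - I)
D(U) = (-283 + U)*(271 + U)
D(Z(0, -4))/G(-110) = (-76693 + (-4)² - 12*(-4))/(-99 - 1*(-110)) = (-76693 + 16 + 48)/(-99 + 110) = -76629/11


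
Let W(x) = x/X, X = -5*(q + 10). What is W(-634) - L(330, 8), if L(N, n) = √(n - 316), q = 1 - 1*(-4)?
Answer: 634/75 - 2*I*√77 ≈ 8.4533 - 17.55*I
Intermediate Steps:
q = 5 (q = 1 + 4 = 5)
L(N, n) = √(-316 + n)
X = -75 (X = -5*(5 + 10) = -5*15 = -75)
W(x) = -x/75 (W(x) = x/(-75) = x*(-1/75) = -x/75)
W(-634) - L(330, 8) = -1/75*(-634) - √(-316 + 8) = 634/75 - √(-308) = 634/75 - 2*I*√77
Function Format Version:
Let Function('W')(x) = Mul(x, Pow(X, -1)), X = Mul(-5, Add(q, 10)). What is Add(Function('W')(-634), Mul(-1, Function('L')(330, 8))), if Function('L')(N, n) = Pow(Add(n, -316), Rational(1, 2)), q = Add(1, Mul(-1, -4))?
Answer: Add(Rational(634, 75), Mul(-2, I, Pow(77, Rational(1, 2)))) ≈ Add(8.4533, Mul(-17.550, I))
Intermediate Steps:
q = 5 (q = Add(1, 4) = 5)
Function('L')(N, n) = Pow(Add(-316, n), Rational(1, 2))
X = -75 (X = Mul(-5, Add(5, 10)) = Mul(-5, 15) = -75)
Function('W')(x) = Mul(Rational(-1, 75), x) (Function('W')(x) = Mul(x, Pow(-75, -1)) = Mul(x, Rational(-1, 75)) = Mul(Rational(-1, 75), x))
Add(Function('W')(-634), Mul(-1, Function('L')(330, 8))) = Add(Mul(Rational(-1, 75), -634), Mul(-1, Pow(Add(-316, 8), Rational(1, 2)))) = Add(Rational(634, 75), Mul(-1, Pow(-308, Rational(1, 2)))) = Add(Rational(634, 75), Mul(-1, Mul(2, I, Pow(77, Rational(1, 2))))) = Add(Rational(634, 75), Mul(-2, I, Pow(77, Rational(1, 2))))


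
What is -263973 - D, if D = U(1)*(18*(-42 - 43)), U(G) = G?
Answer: -262443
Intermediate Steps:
D = -1530 (D = 1*(18*(-42 - 43)) = 1*(18*(-85)) = 1*(-1530) = -1530)
-263973 - D = -263973 - 1*(-1530) = -263973 + 1530 = -262443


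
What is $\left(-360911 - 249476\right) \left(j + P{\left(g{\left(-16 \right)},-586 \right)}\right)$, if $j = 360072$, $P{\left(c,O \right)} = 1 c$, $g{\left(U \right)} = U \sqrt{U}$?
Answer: $-219783267864 + 39064768 i \approx -2.1978 \cdot 10^{11} + 3.9065 \cdot 10^{7} i$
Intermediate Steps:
$g{\left(U \right)} = U^{\frac{3}{2}}$
$P{\left(c,O \right)} = c$
$\left(-360911 - 249476\right) \left(j + P{\left(g{\left(-16 \right)},-586 \right)}\right) = \left(-360911 - 249476\right) \left(360072 + \left(-16\right)^{\frac{3}{2}}\right) = - 610387 \left(360072 - 64 i\right) = -219783267864 + 39064768 i$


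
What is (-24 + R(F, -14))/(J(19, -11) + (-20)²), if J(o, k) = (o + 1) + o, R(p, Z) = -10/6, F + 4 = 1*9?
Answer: -77/1317 ≈ -0.058466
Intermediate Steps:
F = 5 (F = -4 + 1*9 = -4 + 9 = 5)
R(p, Z) = -5/3 (R(p, Z) = -10*⅙ = -5/3)
J(o, k) = 1 + 2*o (J(o, k) = (1 + o) + o = 1 + 2*o)
(-24 + R(F, -14))/(J(19, -11) + (-20)²) = (-24 - 5/3)/((1 + 2*19) + (-20)²) = -77/(3*((1 + 38) + 400)) = -77/(3*(39 + 400)) = -77/3/439 = -77/3*1/439 = -77/1317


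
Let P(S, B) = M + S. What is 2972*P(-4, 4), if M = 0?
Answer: -11888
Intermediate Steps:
P(S, B) = S (P(S, B) = 0 + S = S)
2972*P(-4, 4) = 2972*(-4) = -11888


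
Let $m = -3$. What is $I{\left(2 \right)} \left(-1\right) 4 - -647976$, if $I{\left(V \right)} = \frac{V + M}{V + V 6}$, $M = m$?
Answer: $\frac{4535834}{7} \approx 6.4798 \cdot 10^{5}$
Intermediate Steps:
$M = -3$
$I{\left(V \right)} = \frac{-3 + V}{7 V}$ ($I{\left(V \right)} = \frac{V - 3}{V + V 6} = \frac{-3 + V}{V + 6 V} = \frac{-3 + V}{7 V}$)
$I{\left(2 \right)} \left(-1\right) 4 - -647976 = \frac{-3 + 2}{7 \cdot 2} \left(-1\right) 4 - -647976 = \frac{1}{7} \cdot \frac{1}{2} \left(-1\right) \left(-1\right) 4 + 647976 = \left(- \frac{1}{14}\right) \left(-1\right) 4 + 647976 = \frac{1}{14} \cdot 4 + 647976 = \frac{2}{7} + 647976 = \frac{4535834}{7}$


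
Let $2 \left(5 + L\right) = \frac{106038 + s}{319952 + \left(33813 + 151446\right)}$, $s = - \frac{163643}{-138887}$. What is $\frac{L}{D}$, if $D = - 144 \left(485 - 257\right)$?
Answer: $\frac{686944938221}{4607461657669248} \approx 0.00014909$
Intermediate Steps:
$s = \frac{163643}{138887}$ ($s = \left(-163643\right) \left(- \frac{1}{138887}\right) = \frac{163643}{138887} \approx 1.1782$)
$D = -32832$ ($D = \left(-144\right) 228 = -32832$)
$L = - \frac{686944938221}{140334480314}$ ($L = -5 + \frac{\left(106038 + \frac{163643}{138887}\right) \frac{1}{319952 + \left(33813 + 151446\right)}}{2} = -5 + \frac{\frac{14727463349}{138887} \frac{1}{319952 + 185259}}{2} = -5 + \frac{\frac{14727463349}{138887} \cdot \frac{1}{505211}}{2} = -5 + \frac{1}{2} \cdot \frac{14727463349}{70167240157} = -5 + \frac{14727463349}{140334480314} = - \frac{686944938221}{140334480314} \approx -4.8951$)
$\frac{L}{D} = - \frac{686944938221}{140334480314 \left(-32832\right)} = \left(- \frac{686944938221}{140334480314}\right) \left(- \frac{1}{32832}\right) = \frac{686944938221}{4607461657669248}$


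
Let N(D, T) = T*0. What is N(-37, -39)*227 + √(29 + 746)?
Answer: 5*√31 ≈ 27.839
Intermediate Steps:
N(D, T) = 0
N(-37, -39)*227 + √(29 + 746) = 0*227 + √(29 + 746) = 0 + √775 = 0 + 5*√31 = 5*√31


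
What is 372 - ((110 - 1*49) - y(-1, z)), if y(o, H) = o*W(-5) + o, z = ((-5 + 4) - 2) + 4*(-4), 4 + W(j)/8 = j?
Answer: 382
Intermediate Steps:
W(j) = -32 + 8*j
z = -19 (z = (-1 - 2) - 16 = -3 - 16 = -19)
y(o, H) = -71*o (y(o, H) = o*(-32 + 8*(-5)) + o = o*(-32 - 40) + o = o*(-72) + o = -72*o + o = -71*o)
372 - ((110 - 1*49) - y(-1, z)) = 372 - ((110 - 1*49) - (-71)*(-1)) = 372 - ((110 - 49) - 1*71) = 372 - (61 - 71) = 372 - 1*(-10) = 372 + 10 = 382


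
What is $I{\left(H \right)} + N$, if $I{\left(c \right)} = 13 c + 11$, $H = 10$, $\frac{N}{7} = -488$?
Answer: $-3275$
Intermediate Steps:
$N = -3416$ ($N = 7 \left(-488\right) = -3416$)
$I{\left(c \right)} = 11 + 13 c$
$I{\left(H \right)} + N = \left(11 + 13 \cdot 10\right) - 3416 = \left(11 + 130\right) - 3416 = 141 - 3416 = -3275$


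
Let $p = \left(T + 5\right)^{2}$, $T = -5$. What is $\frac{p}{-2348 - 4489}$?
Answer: $0$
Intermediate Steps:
$p = 0$ ($p = \left(-5 + 5\right)^{2} = 0^{2} = 0$)
$\frac{p}{-2348 - 4489} = \frac{0}{-2348 - 4489} = \frac{0}{-6837} = 0 \left(- \frac{1}{6837}\right) = 0$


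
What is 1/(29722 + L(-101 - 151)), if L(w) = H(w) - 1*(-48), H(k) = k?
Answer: 1/29518 ≈ 3.3878e-5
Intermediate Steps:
L(w) = 48 + w (L(w) = w - 1*(-48) = w + 48 = 48 + w)
1/(29722 + L(-101 - 151)) = 1/(29722 + (48 + (-101 - 151))) = 1/(29722 + (48 - 252)) = 1/(29722 - 204) = 1/29518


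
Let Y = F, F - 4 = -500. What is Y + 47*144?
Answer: 6272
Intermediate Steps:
F = -496 (F = 4 - 500 = -496)
Y = -496
Y + 47*144 = -496 + 47*144 = -496 + 6768 = 6272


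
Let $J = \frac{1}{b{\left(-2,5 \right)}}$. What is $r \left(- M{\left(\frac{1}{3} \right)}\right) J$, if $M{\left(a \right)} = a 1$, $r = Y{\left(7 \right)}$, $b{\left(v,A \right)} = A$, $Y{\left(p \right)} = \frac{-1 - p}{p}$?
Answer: $\frac{8}{105} \approx 0.07619$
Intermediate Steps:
$Y{\left(p \right)} = \frac{-1 - p}{p}$
$r = - \frac{8}{7}$ ($r = \frac{-1 - 7}{7} = \frac{1}{7} \left(-8\right) = - \frac{8}{7} \approx -1.1429$)
$M{\left(a \right)} = a$
$J = \frac{1}{5} \approx 0.2$
$r \left(- M{\left(\frac{1}{3} \right)}\right) J = - \frac{8 \left(- \frac{1}{3}\right)}{7} \cdot \frac{1}{5} = - \frac{8 \left(\left(-1\right) \frac{1}{3}\right)}{7} \cdot \frac{1}{5} = \left(- \frac{8}{7}\right) \left(- \frac{1}{3}\right) \frac{1}{5} = \frac{8}{21} \cdot \frac{1}{5} = \frac{8}{105}$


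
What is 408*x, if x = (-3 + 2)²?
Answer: 408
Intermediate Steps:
x = 1 (x = (-1)² = 1)
408*x = 408*1 = 408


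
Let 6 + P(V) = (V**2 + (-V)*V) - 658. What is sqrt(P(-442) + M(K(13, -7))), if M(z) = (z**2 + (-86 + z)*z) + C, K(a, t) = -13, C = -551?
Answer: sqrt(241) ≈ 15.524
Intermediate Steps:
P(V) = -664 (P(V) = -6 + ((V**2 + (-V)*V) - 658) = -6 + ((V**2 - V**2) - 658) = -6 + (0 - 658) = -6 - 658 = -664)
M(z) = -551 + z**2 + z*(-86 + z) (M(z) = (z**2 + (-86 + z)*z) - 551 = (z**2 + z*(-86 + z)) - 551 = -551 + z**2 + z*(-86 + z))
sqrt(P(-442) + M(K(13, -7))) = sqrt(-664 + (-551 - 86*(-13) + 2*(-13)**2)) = sqrt(-664 + (-551 + 1118 + 2*169)) = sqrt(-664 + (-551 + 1118 + 338)) = sqrt(-664 + 905) = sqrt(241)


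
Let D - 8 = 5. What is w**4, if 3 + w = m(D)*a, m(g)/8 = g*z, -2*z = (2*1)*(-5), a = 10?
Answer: 729475763598481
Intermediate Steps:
D = 13 (D = 8 + 5 = 13)
z = 5 (z = -2*1*(-5)/2 = -(-5) = -1/2*(-10) = 5)
m(g) = 40*g (m(g) = 8*(g*5) = 8*(5*g) = 40*g)
w = 5197 (w = -3 + (40*13)*10 = -3 + 520*10 = -3 + 5200 = 5197)
w**4 = 5197**4 = 729475763598481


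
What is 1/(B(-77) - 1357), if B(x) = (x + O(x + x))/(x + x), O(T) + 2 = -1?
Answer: -77/104449 ≈ -0.00073720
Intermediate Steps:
O(T) = -3 (O(T) = -2 - 1 = -3)
B(x) = (-3 + x)/(2*x) (B(x) = (x - 3)/(x + x) = (-3 + x)/((2*x)) = (-3 + x)*(1/(2*x)) = (-3 + x)/(2*x))
1/(B(-77) - 1357) = 1/((1/2)*(-3 - 77)/(-77) - 1357) = 1/((1/2)*(-1/77)*(-80) - 1357) = 1/(40/77 - 1357) = 1/(-104449/77) = -77/104449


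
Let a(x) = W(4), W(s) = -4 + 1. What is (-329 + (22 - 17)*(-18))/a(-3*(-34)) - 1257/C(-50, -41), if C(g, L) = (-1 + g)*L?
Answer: 290786/2091 ≈ 139.07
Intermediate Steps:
C(g, L) = L*(-1 + g)
W(s) = -3
a(x) = -3
(-329 + (22 - 17)*(-18))/a(-3*(-34)) - 1257/C(-50, -41) = (-329 + (22 - 17)*(-18))/(-3) - 1257*(-1/(41*(-1 - 50))) = (-329 + 5*(-18))*(-⅓) - 1257/((-41*(-51))) = (-329 - 90)*(-⅓) - 1257/2091 = -419*(-⅓) - 1257*1/2091 = 419/3 - 419/697 = 290786/2091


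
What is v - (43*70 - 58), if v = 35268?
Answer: 32316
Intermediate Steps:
v - (43*70 - 58) = 35268 - (43*70 - 58) = 35268 - (3010 - 58) = 35268 - 1*2952 = 35268 - 2952 = 32316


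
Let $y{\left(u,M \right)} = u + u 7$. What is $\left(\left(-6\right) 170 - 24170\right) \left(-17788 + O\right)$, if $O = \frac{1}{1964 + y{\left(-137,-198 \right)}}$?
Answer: $\frac{194466585885}{434} \approx 4.4808 \cdot 10^{8}$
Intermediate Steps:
$y{\left(u,M \right)} = 8 u$ ($y{\left(u,M \right)} = u + 7 u = 8 u$)
$O = \frac{1}{868}$ ($O = \frac{1}{1964 + 8 \left(-137\right)} = \frac{1}{1964 - 1096} = \frac{1}{868} \approx 0.0011521$)
$\left(\left(-6\right) 170 - 24170\right) \left(-17788 + O\right) = \left(\left(-6\right) 170 - 24170\right) \left(-17788 + \frac{1}{868}\right) = \left(-1020 - 24170\right) \left(- \frac{15439983}{868}\right) = \left(-25190\right) \left(- \frac{15439983}{868}\right) = \frac{194466585885}{434}$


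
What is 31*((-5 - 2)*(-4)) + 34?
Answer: 902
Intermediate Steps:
31*((-5 - 2)*(-4)) + 34 = 31*(-7*(-4)) + 34 = 31*28 + 34 = 868 + 34 = 902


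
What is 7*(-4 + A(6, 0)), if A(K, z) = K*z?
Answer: -28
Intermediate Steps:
7*(-4 + A(6, 0)) = 7*(-4 + 6*0) = 7*(-4 + 0) = 7*(-4) = -28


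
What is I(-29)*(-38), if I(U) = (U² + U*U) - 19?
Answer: -63194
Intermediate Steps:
I(U) = -19 + 2*U² (I(U) = (U² + U²) - 19 = 2*U² - 19 = -19 + 2*U²)
I(-29)*(-38) = (-19 + 2*(-29)²)*(-38) = (-19 + 2*841)*(-38) = (-19 + 1682)*(-38) = 1663*(-38) = -63194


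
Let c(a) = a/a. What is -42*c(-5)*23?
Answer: -966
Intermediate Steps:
c(a) = 1
-42*c(-5)*23 = -42*1*23 = -42*23 = -966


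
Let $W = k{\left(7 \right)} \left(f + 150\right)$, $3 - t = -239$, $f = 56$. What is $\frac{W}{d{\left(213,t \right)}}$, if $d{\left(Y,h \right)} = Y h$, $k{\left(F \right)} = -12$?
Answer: $- \frac{412}{8591} \approx -0.047957$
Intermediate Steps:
$t = 242$ ($t = 3 - -239 = 3 + 239 = 242$)
$W = -2472$ ($W = - 12 \left(56 + 150\right) = \left(-12\right) 206 = -2472$)
$\frac{W}{d{\left(213,t \right)}} = - \frac{2472}{213 \cdot 242} = - \frac{2472}{51546} = \left(-2472\right) \frac{1}{51546} = - \frac{412}{8591}$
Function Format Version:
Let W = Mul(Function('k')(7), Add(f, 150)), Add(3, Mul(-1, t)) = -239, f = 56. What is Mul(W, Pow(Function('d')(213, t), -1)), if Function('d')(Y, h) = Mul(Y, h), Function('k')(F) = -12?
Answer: Rational(-412, 8591) ≈ -0.047957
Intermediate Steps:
t = 242 (t = Add(3, Mul(-1, -239)) = Add(3, 239) = 242)
W = -2472 (W = Mul(-12, Add(56, 150)) = Mul(-12, 206) = -2472)
Mul(W, Pow(Function('d')(213, t), -1)) = Mul(-2472, Pow(Mul(213, 242), -1)) = Mul(-2472, Pow(51546, -1)) = Mul(-2472, Rational(1, 51546)) = Rational(-412, 8591)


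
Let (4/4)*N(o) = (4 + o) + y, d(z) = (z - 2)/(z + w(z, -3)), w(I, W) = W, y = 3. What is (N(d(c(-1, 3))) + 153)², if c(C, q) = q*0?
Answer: 232324/9 ≈ 25814.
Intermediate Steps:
c(C, q) = 0
d(z) = (-2 + z)/(-3 + z) (d(z) = (z - 2)/(z - 3) = (-2 + z)/(-3 + z))
N(o) = 7 + o (N(o) = (4 + o) + 3 = 7 + o)
(N(d(c(-1, 3))) + 153)² = ((7 + (-2 + 0)/(-3 + 0)) + 153)² = ((7 - 2/(-3)) + 153)² = ((7 - ⅓*(-2)) + 153)² = ((7 + ⅔) + 153)² = (23/3 + 153)² = (482/3)² = 232324/9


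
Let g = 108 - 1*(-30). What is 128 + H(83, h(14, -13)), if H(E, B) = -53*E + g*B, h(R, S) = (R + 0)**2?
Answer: 22777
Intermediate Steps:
g = 138 (g = 108 + 30 = 138)
h(R, S) = R**2
H(E, B) = -53*E + 138*B
128 + H(83, h(14, -13)) = 128 + (-53*83 + 138*14**2) = 128 + (-4399 + 138*196) = 128 + (-4399 + 27048) = 128 + 22649 = 22777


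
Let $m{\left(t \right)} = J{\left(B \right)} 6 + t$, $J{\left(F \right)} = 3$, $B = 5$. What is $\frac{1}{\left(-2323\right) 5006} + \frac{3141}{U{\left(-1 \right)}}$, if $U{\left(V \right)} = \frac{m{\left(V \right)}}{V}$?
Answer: $- \frac{36526494275}{197691946} \approx -184.76$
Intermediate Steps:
$m{\left(t \right)} = 18 + t$ ($m{\left(t \right)} = 3 \cdot 6 + t = 18 + t$)
$U{\left(V \right)} = \frac{18 + V}{V}$
$\frac{1}{\left(-2323\right) 5006} + \frac{3141}{U{\left(-1 \right)}} = \frac{1}{\left(-2323\right) 5006} + \frac{3141}{\frac{1}{-1} \left(18 - 1\right)} = \left(- \frac{1}{2323}\right) \frac{1}{5006} + \frac{3141}{\left(-1\right) 17} = - \frac{1}{11628938} + \frac{3141}{-17} = - \frac{1}{11628938} + 3141 \left(- \frac{1}{17}\right) = - \frac{1}{11628938} - \frac{3141}{17} = - \frac{36526494275}{197691946}$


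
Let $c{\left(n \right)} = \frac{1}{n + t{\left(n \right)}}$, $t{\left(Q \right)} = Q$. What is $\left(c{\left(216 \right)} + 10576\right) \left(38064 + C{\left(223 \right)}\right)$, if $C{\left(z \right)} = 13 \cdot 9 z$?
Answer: $\frac{97704493705}{144} \approx 6.785 \cdot 10^{8}$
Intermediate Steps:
$C{\left(z \right)} = 117 z$
$c{\left(n \right)} = \frac{1}{2 n}$ ($c{\left(n \right)} = \frac{1}{n + n} = \frac{1}{2 n}$)
$\left(c{\left(216 \right)} + 10576\right) \left(38064 + C{\left(223 \right)}\right) = \left(\frac{1}{2 \cdot 216} + 10576\right) \left(38064 + 117 \cdot 223\right) = \left(\frac{1}{2} \cdot \frac{1}{216} + 10576\right) \left(38064 + 26091\right) = \left(\frac{1}{432} + 10576\right) 64155 = \frac{4568833}{432} \cdot 64155 = \frac{97704493705}{144}$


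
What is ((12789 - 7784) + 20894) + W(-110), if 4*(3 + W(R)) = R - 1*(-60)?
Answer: 51767/2 ≈ 25884.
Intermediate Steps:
W(R) = 12 + R/4 (W(R) = -3 + (R - 1*(-60))/4 = -3 + (R + 60)/4 = -3 + (60 + R)/4 = -3 + (15 + R/4) = 12 + R/4)
((12789 - 7784) + 20894) + W(-110) = ((12789 - 7784) + 20894) + (12 + (1/4)*(-110)) = (5005 + 20894) + (12 - 55/2) = 25899 - 31/2 = 51767/2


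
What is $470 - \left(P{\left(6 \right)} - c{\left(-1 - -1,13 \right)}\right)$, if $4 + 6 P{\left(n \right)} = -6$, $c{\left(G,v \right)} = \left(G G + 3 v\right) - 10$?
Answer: $\frac{1502}{3} \approx 500.67$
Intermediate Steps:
$c{\left(G,v \right)} = -10 + G^{2} + 3 v$ ($c{\left(G,v \right)} = \left(G^{2} + 3 v\right) - 10 = -10 + G^{2} + 3 v$)
$P{\left(n \right)} = - \frac{5}{3}$ ($P{\left(n \right)} = - \frac{2}{3} + \frac{1}{6} \left(-6\right) = - \frac{2}{3} - 1 = - \frac{5}{3}$)
$470 - \left(P{\left(6 \right)} - c{\left(-1 - -1,13 \right)}\right) = 470 - \left(- \frac{5}{3} - \left(-10 + \left(-1 - -1\right)^{2} + 3 \cdot 13\right)\right) = 470 - \left(- \frac{5}{3} - \left(-10 + \left(-1 + 1\right)^{2} + 39\right)\right) = 470 - \left(- \frac{5}{3} - \left(-10 + 0^{2} + 39\right)\right) = 470 - \left(- \frac{5}{3} - \left(-10 + 0 + 39\right)\right) = 470 - \left(- \frac{5}{3} - 29\right) = 470 - - \frac{92}{3} = 470 + \frac{92}{3} = \frac{1502}{3}$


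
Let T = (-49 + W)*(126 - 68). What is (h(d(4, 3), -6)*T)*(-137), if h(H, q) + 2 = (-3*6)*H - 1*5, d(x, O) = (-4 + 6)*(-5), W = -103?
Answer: 208948016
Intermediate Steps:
T = -8816 (T = (-49 - 103)*(126 - 68) = -152*58 = -8816)
d(x, O) = -10 (d(x, O) = 2*(-5) = -10)
h(H, q) = -7 - 18*H (h(H, q) = -2 + ((-3*6)*H - 1*5) = -2 + (-18*H - 5) = -2 + (-5 - 18*H) = -7 - 18*H)
(h(d(4, 3), -6)*T)*(-137) = ((-7 - 18*(-10))*(-8816))*(-137) = ((-7 + 180)*(-8816))*(-137) = (173*(-8816))*(-137) = -1525168*(-137) = 208948016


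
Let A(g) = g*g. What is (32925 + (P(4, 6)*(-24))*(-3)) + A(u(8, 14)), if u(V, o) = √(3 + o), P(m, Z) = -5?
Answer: 32582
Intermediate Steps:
A(g) = g²
(32925 + (P(4, 6)*(-24))*(-3)) + A(u(8, 14)) = (32925 - 5*(-24)*(-3)) + (√(3 + 14))² = (32925 + 120*(-3)) + (√17)² = (32925 - 360) + 17 = 32565 + 17 = 32582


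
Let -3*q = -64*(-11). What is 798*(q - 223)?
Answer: -365218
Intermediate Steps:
q = -704/3 (q = -(-64)*(-11)/3 = -⅓*704 = -704/3 ≈ -234.67)
798*(q - 223) = 798*(-704/3 - 223) = 798*(-1373/3) = -365218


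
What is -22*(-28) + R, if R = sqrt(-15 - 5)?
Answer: 616 + 2*I*sqrt(5) ≈ 616.0 + 4.4721*I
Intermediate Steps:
R = 2*I*sqrt(5) (R = sqrt(-20) = 2*I*sqrt(5) ≈ 4.4721*I)
-22*(-28) + R = -22*(-28) + 2*I*sqrt(5) = 616 + 2*I*sqrt(5)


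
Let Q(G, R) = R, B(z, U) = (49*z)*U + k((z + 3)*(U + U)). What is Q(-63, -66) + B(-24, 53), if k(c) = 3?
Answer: -62391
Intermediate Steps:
B(z, U) = 3 + 49*U*z (B(z, U) = (49*z)*U + 3 = 49*U*z + 3 = 3 + 49*U*z)
Q(-63, -66) + B(-24, 53) = -66 + (3 + 49*53*(-24)) = -66 + (3 - 62328) = -66 - 62325 = -62391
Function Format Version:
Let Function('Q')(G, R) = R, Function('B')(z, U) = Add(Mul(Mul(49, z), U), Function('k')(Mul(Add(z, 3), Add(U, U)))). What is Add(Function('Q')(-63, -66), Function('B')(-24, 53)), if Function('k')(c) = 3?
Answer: -62391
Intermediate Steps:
Function('B')(z, U) = Add(3, Mul(49, U, z)) (Function('B')(z, U) = Add(Mul(Mul(49, z), U), 3) = Add(Mul(49, U, z), 3) = Add(3, Mul(49, U, z)))
Add(Function('Q')(-63, -66), Function('B')(-24, 53)) = Add(-66, Add(3, Mul(49, 53, -24))) = Add(-66, Add(3, -62328)) = Add(-66, -62325) = -62391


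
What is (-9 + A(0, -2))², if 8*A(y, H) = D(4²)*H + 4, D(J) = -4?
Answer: 225/4 ≈ 56.250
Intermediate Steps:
A(y, H) = ½ - H/2 (A(y, H) = (-4*H + 4)/8 = (4 - 4*H)/8 = ½ - H/2)
(-9 + A(0, -2))² = (-9 + (½ - ½*(-2)))² = (-9 + (½ + 1))² = (-9 + 3/2)² = (-15/2)² = 225/4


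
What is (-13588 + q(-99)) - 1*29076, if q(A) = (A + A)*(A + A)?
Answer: -3460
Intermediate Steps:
q(A) = 4*A² (q(A) = (2*A)*(2*A) = 4*A²)
(-13588 + q(-99)) - 1*29076 = (-13588 + 4*(-99)²) - 1*29076 = (-13588 + 4*9801) - 29076 = (-13588 + 39204) - 29076 = 25616 - 29076 = -3460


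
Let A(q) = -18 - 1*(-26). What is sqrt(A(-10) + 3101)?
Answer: sqrt(3109) ≈ 55.758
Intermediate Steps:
A(q) = 8 (A(q) = -18 + 26 = 8)
sqrt(A(-10) + 3101) = sqrt(8 + 3101) = sqrt(3109)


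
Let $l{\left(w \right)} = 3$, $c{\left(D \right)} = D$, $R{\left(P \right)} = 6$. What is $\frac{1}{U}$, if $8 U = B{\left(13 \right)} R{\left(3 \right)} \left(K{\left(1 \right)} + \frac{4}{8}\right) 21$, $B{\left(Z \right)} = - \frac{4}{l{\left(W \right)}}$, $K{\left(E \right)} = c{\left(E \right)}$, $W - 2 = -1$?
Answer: $- \frac{2}{63} \approx -0.031746$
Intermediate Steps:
$W = 1$ ($W = 2 - 1 = 1$)
$K{\left(E \right)} = E$
$B{\left(Z \right)} = - \frac{4}{3}$
$U = - \frac{63}{2}$ ($U = \frac{- \frac{4 \cdot 6 \left(1 + \frac{4}{8}\right)}{3} \cdot 21}{8} = \frac{- \frac{4 \cdot 6 \left(1 + 4 \cdot \frac{1}{8}\right)}{3} \cdot 21}{8} = \frac{- \frac{4 \cdot 6 \left(1 + \frac{1}{2}\right)}{3} \cdot 21}{8} = \frac{- \frac{4 \cdot 6 \cdot \frac{3}{2}}{3} \cdot 21}{8} = \frac{\left(- \frac{4}{3}\right) 9 \cdot 21}{8} = \frac{\left(-12\right) 21}{8} = \frac{1}{8} \left(-252\right) = - \frac{63}{2} \approx -31.5$)
$\frac{1}{U} = \frac{1}{- \frac{63}{2}} = - \frac{2}{63}$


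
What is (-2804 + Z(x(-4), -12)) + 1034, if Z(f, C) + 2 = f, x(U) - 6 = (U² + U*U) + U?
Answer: -1738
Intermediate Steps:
x(U) = 6 + U + 2*U² (x(U) = 6 + ((U² + U*U) + U) = 6 + ((U² + U²) + U) = 6 + (2*U² + U) = 6 + (U + 2*U²) = 6 + U + 2*U²)
Z(f, C) = -2 + f
(-2804 + Z(x(-4), -12)) + 1034 = (-2804 + (-2 + (6 - 4 + 2*(-4)²))) + 1034 = (-2804 + (-2 + (6 - 4 + 2*16))) + 1034 = (-2804 + (-2 + (6 - 4 + 32))) + 1034 = (-2804 + (-2 + 34)) + 1034 = (-2804 + 32) + 1034 = -2772 + 1034 = -1738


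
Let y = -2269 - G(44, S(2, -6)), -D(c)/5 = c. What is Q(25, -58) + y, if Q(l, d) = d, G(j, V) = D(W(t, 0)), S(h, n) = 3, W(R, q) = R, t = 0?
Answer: -2327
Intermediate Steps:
D(c) = -5*c
G(j, V) = 0 (G(j, V) = -5*0 = 0)
y = -2269 (y = -2269 - 1*0 = -2269 + 0 = -2269)
Q(25, -58) + y = -58 - 2269 = -2327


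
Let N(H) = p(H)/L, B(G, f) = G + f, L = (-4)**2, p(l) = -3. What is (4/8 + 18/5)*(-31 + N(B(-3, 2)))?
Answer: -20459/160 ≈ -127.87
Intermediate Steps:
L = 16
N(H) = -3/16
(4/8 + 18/5)*(-31 + N(B(-3, 2))) = (4/8 + 18/5)*(-31 - 3/16) = (4*(1/8) + 18*(1/5))*(-499/16) = (1/2 + 18/5)*(-499/16) = (41/10)*(-499/16) = -20459/160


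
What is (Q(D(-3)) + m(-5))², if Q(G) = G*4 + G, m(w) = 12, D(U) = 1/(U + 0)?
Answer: 961/9 ≈ 106.78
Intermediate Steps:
D(U) = 1/U
Q(G) = 5*G (Q(G) = 4*G + G = 5*G)
(Q(D(-3)) + m(-5))² = (5/(-3) + 12)² = (5*(-⅓) + 12)² = (-5/3 + 12)² = (31/3)² = 961/9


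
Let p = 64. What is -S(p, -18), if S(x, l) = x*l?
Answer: 1152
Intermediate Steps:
S(x, l) = l*x
-S(p, -18) = -(-18)*64 = -1*(-1152) = 1152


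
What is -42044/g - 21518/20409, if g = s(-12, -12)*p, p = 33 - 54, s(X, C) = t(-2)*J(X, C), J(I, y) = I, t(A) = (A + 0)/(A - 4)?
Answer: -23885653/47621 ≈ -501.58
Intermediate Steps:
t(A) = A/(-4 + A)
s(X, C) = X/3 (s(X, C) = (-2/(-4 - 2))*X = (-2/(-6))*X = (-2*(-1/6))*X = X/3)
p = -21
g = 84 (g = ((1/3)*(-12))*(-21) = -4*(-21) = 84)
-42044/g - 21518/20409 = -42044/84 - 21518/20409 = -42044*1/84 - 21518*1/20409 = -10511/21 - 21518/20409 = -23885653/47621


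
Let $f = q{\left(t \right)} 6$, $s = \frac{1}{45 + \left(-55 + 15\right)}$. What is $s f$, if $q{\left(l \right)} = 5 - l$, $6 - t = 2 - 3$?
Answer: $- \frac{12}{5} \approx -2.4$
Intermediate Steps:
$t = 7$ ($t = 6 - \left(2 - 3\right) = 6 - -1 = 6 + 1 = 7$)
$s = \frac{1}{5}$ ($s = \frac{1}{45 - 40} = \frac{1}{5} \approx 0.2$)
$f = -12$ ($f = \left(5 - 7\right) 6 = \left(-2\right) 6 = -12$)
$s f = \frac{1}{5} \left(-12\right) = - \frac{12}{5}$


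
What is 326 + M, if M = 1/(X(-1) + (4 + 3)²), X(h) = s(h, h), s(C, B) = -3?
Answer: 14997/46 ≈ 326.02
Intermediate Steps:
X(h) = -3
M = 1/46 (M = 1/(-3 + (4 + 3)²) = 1/(-3 + 7²) = 1/(-3 + 49) = 1/46 ≈ 0.021739)
326 + M = 326 + 1/46 = 14997/46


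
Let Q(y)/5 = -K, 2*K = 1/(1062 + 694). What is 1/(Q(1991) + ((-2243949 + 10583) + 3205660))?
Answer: 3512/3414696523 ≈ 1.0285e-6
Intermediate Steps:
K = 1/3512 (K = 1/(2*(1062 + 694)) = (½)/1756 = (½)*(1/1756) = 1/3512 ≈ 0.00028474)
Q(y) = -5/3512 (Q(y) = 5*(-1*1/3512) = 5*(-1/3512) = -5/3512)
1/(Q(1991) + ((-2243949 + 10583) + 3205660)) = 1/(-5/3512 + ((-2243949 + 10583) + 3205660)) = 1/(-5/3512 + (-2233366 + 3205660)) = 1/(-5/3512 + 972294) = 1/(3414696523/3512) = 3512/3414696523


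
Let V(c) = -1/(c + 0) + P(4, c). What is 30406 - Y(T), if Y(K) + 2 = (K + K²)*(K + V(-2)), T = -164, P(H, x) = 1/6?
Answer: 13189904/3 ≈ 4.3966e+6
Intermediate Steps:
P(H, x) = ⅙
V(c) = ⅙ - 1/c (V(c) = -1/(c + 0) + ⅙ = -1/c + ⅙ = ⅙ - 1/c)
Y(K) = -2 + (⅔ + K)*(K + K²) (Y(K) = -2 + (K + K²)*(K + (⅙)*(-6 - 2)/(-2)) = -2 + (K + K²)*(K + (⅙)*(-½)*(-8)) = -2 + (K + K²)*(K + ⅔) = -2 + (K + K²)*(⅔ + K) = -2 + (⅔ + K)*(K + K²))
30406 - Y(T) = 30406 - (-2 + (-164)³ + (⅔)*(-164) + (5/3)*(-164)²) = 30406 - (-2 - 4410944 - 328/3 + (5/3)*26896) = 30406 - (-2 - 4410944 - 328/3 + 134480/3) = 30406 - 1*(-13098686/3) = 30406 + 13098686/3 = 13189904/3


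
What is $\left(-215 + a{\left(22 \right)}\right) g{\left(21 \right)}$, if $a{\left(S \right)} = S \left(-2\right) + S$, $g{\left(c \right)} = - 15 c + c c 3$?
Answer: $-238896$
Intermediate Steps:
$g{\left(c \right)} = - 15 c + 3 c^{2}$ ($g{\left(c \right)} = - 15 c + c^{2} \cdot 3 = - 15 c + 3 c^{2}$)
$a{\left(S \right)} = - S$ ($a{\left(S \right)} = - 2 S + S = - S$)
$\left(-215 + a{\left(22 \right)}\right) g{\left(21 \right)} = \left(-215 - 22\right) 3 \cdot 21 \left(-5 + 21\right) = \left(-215 - 22\right) 3 \cdot 21 \cdot 16 = \left(-237\right) 1008 = -238896$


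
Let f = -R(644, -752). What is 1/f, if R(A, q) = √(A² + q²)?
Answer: -√61265/245060 ≈ -0.0010100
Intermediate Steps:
f = -4*√61265 (f = -√(644² + (-752)²) = -√(414736 + 565504) = -√980240 = -4*√61265 ≈ -990.07)
1/f = 1/(-4*√61265) = -√61265/245060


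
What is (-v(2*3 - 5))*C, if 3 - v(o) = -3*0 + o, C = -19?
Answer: 38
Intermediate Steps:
v(o) = 3 - o (v(o) = 3 - (-3*0 + o) = 3 - (0 + o) = 3 - o)
(-v(2*3 - 5))*C = -(3 - (2*3 - 5))*(-19) = -(3 - (6 - 5))*(-19) = -(3 - 1*1)*(-19) = -(3 - 1)*(-19) = -1*2*(-19) = -2*(-19) = 38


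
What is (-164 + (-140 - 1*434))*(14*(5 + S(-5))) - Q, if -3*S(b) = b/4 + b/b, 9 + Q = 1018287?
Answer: -1070799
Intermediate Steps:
Q = 1018278 (Q = -9 + 1018287 = 1018278)
S(b) = -1/3 - b/12 (S(b) = -(b/4 + b/b)/3 = -(b*(1/4) + 1)/3 = -(b/4 + 1)/3 = -(1 + b/4)/3 = -1/3 - b/12)
(-164 + (-140 - 1*434))*(14*(5 + S(-5))) - Q = (-164 + (-140 - 1*434))*(14*(5 + (-1/3 - 1/12*(-5)))) - 1*1018278 = (-164 + (-140 - 434))*(14*(5 + (-1/3 + 5/12))) - 1018278 = (-164 - 574)*(14*(5 + 1/12)) - 1018278 = -10332*61/12 - 1018278 = -738*427/6 - 1018278 = -52521 - 1018278 = -1070799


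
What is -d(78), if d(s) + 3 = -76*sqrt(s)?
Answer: 3 + 76*sqrt(78) ≈ 674.21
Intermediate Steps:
d(s) = -3 - 76*sqrt(s)
-d(78) = -(-3 - 76*sqrt(78)) = 3 + 76*sqrt(78)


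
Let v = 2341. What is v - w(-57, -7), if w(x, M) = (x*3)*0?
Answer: 2341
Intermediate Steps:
w(x, M) = 0 (w(x, M) = (3*x)*0 = 0)
v - w(-57, -7) = 2341 - 1*0 = 2341 + 0 = 2341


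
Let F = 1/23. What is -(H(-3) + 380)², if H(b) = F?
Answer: -76405081/529 ≈ -1.4443e+5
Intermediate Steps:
F = 1/23 ≈ 0.043478
H(b) = 1/23
-(H(-3) + 380)² = -(1/23 + 380)² = -(8741/23)² = -1*76405081/529 = -76405081/529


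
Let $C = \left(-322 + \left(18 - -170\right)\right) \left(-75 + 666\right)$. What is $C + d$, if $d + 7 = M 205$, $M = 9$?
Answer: $-77356$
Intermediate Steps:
$C = -79194$ ($C = \left(-322 + \left(18 + 170\right)\right) 591 = \left(-322 + 188\right) 591 = \left(-134\right) 591 = -79194$)
$d = 1838$ ($d = -7 + 9 \cdot 205 = -7 + 1845 = 1838$)
$C + d = -79194 + 1838 = -77356$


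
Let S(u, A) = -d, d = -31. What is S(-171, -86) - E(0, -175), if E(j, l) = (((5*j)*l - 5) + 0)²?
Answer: 6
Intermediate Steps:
E(j, l) = (-5 + 5*j*l)² (E(j, l) = ((5*j*l - 5) + 0)² = ((-5 + 5*j*l) + 0)² = (-5 + 5*j*l)²)
S(u, A) = 31 (S(u, A) = -1*(-31) = 31)
S(-171, -86) - E(0, -175) = 31 - 25*(-1 + 0*(-175))² = 31 - 25*(-1 + 0)² = 31 - 25*(-1)² = 31 - 25 = 6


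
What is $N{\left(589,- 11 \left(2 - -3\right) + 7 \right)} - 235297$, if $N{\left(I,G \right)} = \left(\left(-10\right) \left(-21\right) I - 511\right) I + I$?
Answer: $72317723$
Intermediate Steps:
$N{\left(I,G \right)} = I + I \left(-511 + 210 I\right)$ ($N{\left(I,G \right)} = \left(210 I - 511\right) I + I = \left(-511 + 210 I\right) I + I = I \left(-511 + 210 I\right) + I = I + I \left(-511 + 210 I\right)$)
$N{\left(589,- 11 \left(2 - -3\right) + 7 \right)} - 235297 = 30 \cdot 589 \left(-17 + 7 \cdot 589\right) - 235297 = 30 \cdot 589 \left(-17 + 4123\right) - 235297 = 30 \cdot 589 \cdot 4106 - 235297 = 72553020 - 235297 = 72317723$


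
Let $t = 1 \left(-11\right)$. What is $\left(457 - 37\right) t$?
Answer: $-4620$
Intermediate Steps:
$t = -11$
$\left(457 - 37\right) t = \left(457 - 37\right) \left(-11\right) = 420 \left(-11\right) = -4620$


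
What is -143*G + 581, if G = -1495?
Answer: 214366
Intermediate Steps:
-143*G + 581 = -143*(-1495) + 581 = 213785 + 581 = 214366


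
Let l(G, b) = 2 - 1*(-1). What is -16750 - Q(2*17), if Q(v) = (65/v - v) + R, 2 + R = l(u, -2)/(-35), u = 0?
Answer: -19891833/1190 ≈ -16716.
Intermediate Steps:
l(G, b) = 3 (l(G, b) = 2 + 1 = 3)
R = -73/35 (R = -2 + 3/(-35) = -2 + 3*(-1/35) = -2 - 3/35 = -73/35 ≈ -2.0857)
Q(v) = -73/35 - v + 65/v (Q(v) = (65/v - v) - 73/35 = (-v + 65/v) - 73/35 = -73/35 - v + 65/v)
-16750 - Q(2*17) = -16750 - (-73/35 - 2*17 + 65/((2*17))) = -16750 - (-73/35 - 1*34 + 65/34) = -16750 - (-73/35 - 34 + 65*(1/34)) = -16750 - (-73/35 - 34 + 65/34) = -16750 - 1*(-40667/1190) = -16750 + 40667/1190 = -19891833/1190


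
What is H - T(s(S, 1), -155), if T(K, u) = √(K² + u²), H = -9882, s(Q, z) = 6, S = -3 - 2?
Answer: -9882 - √24061 ≈ -10037.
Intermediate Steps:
S = -5
H - T(s(S, 1), -155) = -9882 - √(6² + (-155)²) = -9882 - √(36 + 24025) = -9882 - √24061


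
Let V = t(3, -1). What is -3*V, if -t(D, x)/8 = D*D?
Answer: 216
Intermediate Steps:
t(D, x) = -8*D² (t(D, x) = -8*D*D = -8*D²)
V = -72 (V = -8*3² = -8*9 = -72)
-3*V = -3*(-72) = 216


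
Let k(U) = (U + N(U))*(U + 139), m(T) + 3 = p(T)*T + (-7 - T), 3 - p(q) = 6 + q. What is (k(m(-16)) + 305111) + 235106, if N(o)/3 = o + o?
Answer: 629299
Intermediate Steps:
N(o) = 6*o (N(o) = 3*(o + o) = 3*(2*o) = 6*o)
p(q) = -3 - q (p(q) = 3 - (6 + q) = 3 + (-6 - q) = -3 - q)
m(T) = -10 - T + T*(-3 - T) (m(T) = -3 + ((-3 - T)*T + (-7 - T)) = -3 + (T*(-3 - T) + (-7 - T)) = -3 + (-7 - T + T*(-3 - T)) = -10 - T + T*(-3 - T))
k(U) = 7*U*(139 + U) (k(U) = (U + 6*U)*(U + 139) = (7*U)*(139 + U) = 7*U*(139 + U))
(k(m(-16)) + 305111) + 235106 = (7*(-10 - 1*(-16) - 1*(-16)*(3 - 16))*(139 + (-10 - 1*(-16) - 1*(-16)*(3 - 16))) + 305111) + 235106 = (7*(-10 + 16 - 1*(-16)*(-13))*(139 + (-10 + 16 - 1*(-16)*(-13))) + 305111) + 235106 = (7*(-10 + 16 - 208)*(139 + (-10 + 16 - 208)) + 305111) + 235106 = (7*(-202)*(139 - 202) + 305111) + 235106 = (7*(-202)*(-63) + 305111) + 235106 = (89082 + 305111) + 235106 = 394193 + 235106 = 629299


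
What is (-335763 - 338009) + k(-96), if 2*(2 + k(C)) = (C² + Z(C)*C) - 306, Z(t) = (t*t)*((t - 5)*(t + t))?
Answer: -8579069575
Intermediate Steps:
Z(t) = 2*t³*(-5 + t) (Z(t) = t²*((-5 + t)*(2*t)) = t²*(2*t*(-5 + t)) = 2*t³*(-5 + t))
k(C) = -155 + C²/2 + C⁴*(-5 + C) (k(C) = -2 + ((C² + (2*C³*(-5 + C))*C) - 306)/2 = -2 + ((C² + 2*C⁴*(-5 + C)) - 306)/2 = -2 + (-306 + C² + 2*C⁴*(-5 + C))/2 = -2 + (-153 + C²/2 + C⁴*(-5 + C)) = -155 + C²/2 + C⁴*(-5 + C))
(-335763 - 338009) + k(-96) = (-335763 - 338009) + (-155 + (½)*(-96)² + (-96)⁴*(-5 - 96)) = -673772 + (-155 + (½)*9216 + 84934656*(-101)) = -673772 + (-155 + 4608 - 8578400256) = -673772 - 8578395803 = -8579069575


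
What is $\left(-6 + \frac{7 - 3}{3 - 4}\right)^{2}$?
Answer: $100$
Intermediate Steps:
$\left(-6 + \frac{7 - 3}{3 - 4}\right)^{2} = \left(-6 + \frac{4}{-1}\right)^{2} = \left(-6 + 4 \left(-1\right)\right)^{2} = \left(-6 - 4\right)^{2} = \left(-10\right)^{2} = 100$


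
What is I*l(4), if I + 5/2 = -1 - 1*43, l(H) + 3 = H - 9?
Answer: 372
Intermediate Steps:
l(H) = -12 + H (l(H) = -3 + (H - 9) = -3 + (-9 + H) = -12 + H)
I = -93/2 (I = -5/2 + (-1 - 1*43) = -5/2 + (-1 - 43) = -5/2 - 44 = -93/2 ≈ -46.500)
I*l(4) = -93*(-12 + 4)/2 = -93/2*(-8) = 372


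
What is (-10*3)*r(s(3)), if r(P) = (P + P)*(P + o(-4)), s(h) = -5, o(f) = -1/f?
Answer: -1425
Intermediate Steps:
r(P) = 2*P*(¼ + P) (r(P) = (P + P)*(P - 1/(-4)) = (2*P)*(P - 1*(-¼)) = (2*P)*(P + ¼) = (2*P)*(¼ + P) = 2*P*(¼ + P))
(-10*3)*r(s(3)) = (-10*3)*((½)*(-5)*(1 + 4*(-5))) = -15*(-5)*(1 - 20) = -15*(-5)*(-19) = -30*95/2 = -1425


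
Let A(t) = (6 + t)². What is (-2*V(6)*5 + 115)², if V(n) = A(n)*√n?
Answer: 12454825 - 331200*√6 ≈ 1.1644e+7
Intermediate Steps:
V(n) = √n*(6 + n)² (V(n) = (6 + n)²*√n = √n*(6 + n)²)
(-2*V(6)*5 + 115)² = (-2*√6*(6 + 6)²*5 + 115)² = (-2*√6*12²*5 + 115)² = (-2*√6*144*5 + 115)² = (-288*√6*5 + 115)² = (-1440*√6 + 115)² = (115 - 1440*√6)²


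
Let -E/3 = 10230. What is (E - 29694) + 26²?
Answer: -59708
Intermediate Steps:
E = -30690 (E = -3*10230 = -30690)
(E - 29694) + 26² = (-30690 - 29694) + 26² = -60384 + 676 = -59708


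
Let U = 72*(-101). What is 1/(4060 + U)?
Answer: -1/3212 ≈ -0.00031133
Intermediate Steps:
U = -7272
1/(4060 + U) = 1/(4060 - 7272) = 1/(-3212) = -1/3212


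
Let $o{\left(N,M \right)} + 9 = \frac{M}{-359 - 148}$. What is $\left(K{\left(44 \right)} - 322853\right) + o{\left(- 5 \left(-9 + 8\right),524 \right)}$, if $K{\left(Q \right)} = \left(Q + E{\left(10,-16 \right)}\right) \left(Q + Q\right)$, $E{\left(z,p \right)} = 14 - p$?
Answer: $- \frac{160389974}{507} \approx -3.1635 \cdot 10^{5}$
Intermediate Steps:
$o{\left(N,M \right)} = -9 - \frac{M}{507}$ ($o{\left(N,M \right)} = -9 + \frac{M}{-359 - 148} = -9 + \frac{M}{-507} = -9 - \frac{M}{507}$)
$K{\left(Q \right)} = 2 Q \left(30 + Q\right)$ ($K{\left(Q \right)} = \left(Q + \left(14 - -16\right)\right) \left(Q + Q\right) = \left(Q + \left(14 + 16\right)\right) 2 Q = \left(Q + 30\right) 2 Q = \left(30 + Q\right) 2 Q = 2 Q \left(30 + Q\right)$)
$\left(K{\left(44 \right)} - 322853\right) + o{\left(- 5 \left(-9 + 8\right),524 \right)} = \left(2 \cdot 44 \left(30 + 44\right) - 322853\right) - \frac{5087}{507} = \left(2 \cdot 44 \cdot 74 - 322853\right) - \frac{5087}{507} = \left(6512 - 322853\right) - \frac{5087}{507} = -316341 - \frac{5087}{507} = - \frac{160389974}{507}$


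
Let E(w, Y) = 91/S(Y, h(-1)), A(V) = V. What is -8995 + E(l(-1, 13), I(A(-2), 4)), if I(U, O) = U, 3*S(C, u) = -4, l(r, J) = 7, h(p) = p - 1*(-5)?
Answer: -36253/4 ≈ -9063.3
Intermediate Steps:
h(p) = 5 + p (h(p) = p + 5 = 5 + p)
S(C, u) = -4/3 (S(C, u) = (⅓)*(-4) = -4/3)
E(w, Y) = -273/4 (E(w, Y) = 91/(-4/3) = 91*(-¾) = -273/4)
-8995 + E(l(-1, 13), I(A(-2), 4)) = -8995 - 273/4 = -36253/4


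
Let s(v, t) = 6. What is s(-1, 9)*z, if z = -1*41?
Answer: -246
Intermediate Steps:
z = -41
s(-1, 9)*z = 6*(-41) = -246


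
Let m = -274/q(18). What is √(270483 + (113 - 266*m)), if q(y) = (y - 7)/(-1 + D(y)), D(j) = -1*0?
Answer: 2*√7985098/11 ≈ 513.78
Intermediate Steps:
D(j) = 0
q(y) = 7 - y (q(y) = (y - 7)/(-1 + 0) = (-7 + y)/(-1) = (-7 + y)*(-1) = 7 - y)
m = 274/11 (m = -274/(7 - 1*18) = -274/(7 - 18) = -274/(-11) = -274*(-1/11) = 274/11 ≈ 24.909)
√(270483 + (113 - 266*m)) = √(270483 + (113 - 266*274/11)) = √(270483 + (113 - 72884/11)) = √(270483 - 71641/11) = √(2903672/11) = 2*√7985098/11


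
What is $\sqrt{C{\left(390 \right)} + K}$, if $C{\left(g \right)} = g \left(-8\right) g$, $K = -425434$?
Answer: $i \sqrt{1642234} \approx 1281.5 i$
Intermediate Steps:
$C{\left(g \right)} = - 8 g^{2}$ ($C{\left(g \right)} = - 8 g g = - 8 g^{2}$)
$\sqrt{C{\left(390 \right)} + K} = \sqrt{- 8 \cdot 390^{2} - 425434} = \sqrt{\left(-8\right) 152100 - 425434} = \sqrt{-1216800 - 425434} = \sqrt{-1642234} = i \sqrt{1642234}$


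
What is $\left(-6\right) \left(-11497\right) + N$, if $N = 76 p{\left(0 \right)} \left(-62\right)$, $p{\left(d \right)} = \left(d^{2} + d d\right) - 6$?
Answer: $97254$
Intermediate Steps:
$p{\left(d \right)} = -6 + 2 d^{2}$ ($p{\left(d \right)} = \left(d^{2} + d^{2}\right) - 6 = 2 d^{2} - 6 = -6 + 2 d^{2}$)
$N = 28272$ ($N = 76 \left(-6 + 2 \cdot 0^{2}\right) \left(-62\right) = 76 \left(-6 + 2 \cdot 0\right) \left(-62\right) = 76 \left(-6 + 0\right) \left(-62\right) = 76 \left(-6\right) \left(-62\right) = \left(-456\right) \left(-62\right) = 28272$)
$\left(-6\right) \left(-11497\right) + N = \left(-6\right) \left(-11497\right) + 28272 = 68982 + 28272 = 97254$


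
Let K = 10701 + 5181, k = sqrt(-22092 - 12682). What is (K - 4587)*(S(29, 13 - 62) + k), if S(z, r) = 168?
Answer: 1897560 + 11295*I*sqrt(34774) ≈ 1.8976e+6 + 2.1063e+6*I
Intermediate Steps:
k = I*sqrt(34774) (k = sqrt(-34774) = I*sqrt(34774) ≈ 186.48*I)
K = 15882
(K - 4587)*(S(29, 13 - 62) + k) = (15882 - 4587)*(168 + I*sqrt(34774)) = 11295*(168 + I*sqrt(34774)) = 1897560 + 11295*I*sqrt(34774)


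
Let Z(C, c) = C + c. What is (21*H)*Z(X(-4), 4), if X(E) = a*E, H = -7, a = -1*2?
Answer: -1764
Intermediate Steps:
a = -2
X(E) = -2*E
(21*H)*Z(X(-4), 4) = (21*(-7))*(-2*(-4) + 4) = -147*(8 + 4) = -147*12 = -1764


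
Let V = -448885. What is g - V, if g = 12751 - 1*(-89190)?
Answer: 550826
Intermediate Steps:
g = 101941 (g = 12751 + 89190 = 101941)
g - V = 101941 - 1*(-448885) = 101941 + 448885 = 550826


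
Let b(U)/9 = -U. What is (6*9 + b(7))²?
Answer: 81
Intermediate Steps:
b(U) = -9*U (b(U) = 9*(-U) = -9*U)
(6*9 + b(7))² = (6*9 - 9*7)² = (54 - 63)² = (-9)² = 81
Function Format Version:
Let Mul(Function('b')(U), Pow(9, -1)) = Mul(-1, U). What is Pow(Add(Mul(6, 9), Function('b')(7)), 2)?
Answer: 81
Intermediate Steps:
Function('b')(U) = Mul(-9, U) (Function('b')(U) = Mul(9, Mul(-1, U)) = Mul(-9, U))
Pow(Add(Mul(6, 9), Function('b')(7)), 2) = Pow(Add(Mul(6, 9), Mul(-9, 7)), 2) = Pow(Add(54, -63), 2) = Pow(-9, 2) = 81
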